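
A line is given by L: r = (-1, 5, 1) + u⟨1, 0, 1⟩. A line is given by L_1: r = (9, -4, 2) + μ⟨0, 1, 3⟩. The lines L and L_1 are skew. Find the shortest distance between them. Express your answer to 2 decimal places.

Common perpendicular direction n = (1, 0, 1) × (0, 1, 3) = (-1, -3, 1).
With w = (9, -4, 2) − (-1, 5, 1) = (10, -9, 1), w · n = 18.
Distance = |w · n| / |n| = |18| / √11 ≈ 5.43.

5.43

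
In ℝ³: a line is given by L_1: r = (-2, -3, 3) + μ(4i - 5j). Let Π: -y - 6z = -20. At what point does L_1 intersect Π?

Substitute r = (-2, -3, 3) + t(4, -5, 0) into the plane: -15 + 5t = -20, so t = -1.
Intersection: (-2, -3, 3) + (-1)·(4, -5, 0) = (-6, 2, 3).

(-6, 2, 3)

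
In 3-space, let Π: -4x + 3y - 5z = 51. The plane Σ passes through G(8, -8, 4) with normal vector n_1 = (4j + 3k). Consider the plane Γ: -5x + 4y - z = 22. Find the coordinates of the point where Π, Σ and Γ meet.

Σ: n_1·r = n_1·G gives 4y + 3z = -20.
Solving the 3×3 linear system -4x + 3y - 5z = 51, 4y + 3z = -20, -5x + 4y - z = 22 (e.g. by elimination or Cramer's rule, determinant = -81) gives (-2, 1, -8).

(-2, 1, -8)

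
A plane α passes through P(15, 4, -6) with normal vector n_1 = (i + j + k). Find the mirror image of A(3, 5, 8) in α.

(1, 3, 6)

α: n_1·r = n_1·P gives x + y + z = 13.
λ = (n·A − d)/|n|² = (16 − 13)/3 = 1.
Reflection = A − 2λn = (3, 5, 8) − 2·(1, 1, 1) = (1, 3, 6).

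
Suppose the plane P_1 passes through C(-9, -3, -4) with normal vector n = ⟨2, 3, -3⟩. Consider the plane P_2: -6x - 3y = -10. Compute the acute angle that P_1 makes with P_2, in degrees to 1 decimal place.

48.1

P_1: n·r = n·C gives 2x + 3y - 3z = -15.
cos θ = |n₁·n₂| / (|n₁||n₂|) = |-21| / (√22 · √45).
θ = arccos(0.66742) ≈ 48.1°.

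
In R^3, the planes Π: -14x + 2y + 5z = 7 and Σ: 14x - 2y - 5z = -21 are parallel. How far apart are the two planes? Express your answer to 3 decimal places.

Rescale Σ by 1/(-1): -14x + 2y + 5z = 21. Then distance = |7 − 21| / √225 ≈ 0.933.

0.933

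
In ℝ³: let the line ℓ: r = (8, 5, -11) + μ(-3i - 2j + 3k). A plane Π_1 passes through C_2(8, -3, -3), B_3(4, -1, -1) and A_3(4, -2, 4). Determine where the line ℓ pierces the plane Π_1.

C_2B_3 = (-4, 2, 2), C_2A_3 = (-4, 1, 7); a normal to Π_1 is C_2B_3 × C_2A_3 = (12, 20, 4).
Using C_2: Π_1 has equation 12x + 20y + 4z = 24.
Substitute r = (8, 5, -11) + t(-3, -2, 3) into the plane: 152 + (-64)t = 24, so t = 2.
Intersection: (8, 5, -11) + 2·(-3, -2, 3) = (2, 1, -5).

(2, 1, -5)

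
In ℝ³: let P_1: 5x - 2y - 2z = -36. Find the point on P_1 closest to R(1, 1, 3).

Foot = R − λn with λ = (n·R − d)/|n|² = (-3 − (-36))/33 = 1.
Foot = (1, 1, 3) − 1·(5, -2, -2) = (-4, 3, 5).

(-4, 3, 5)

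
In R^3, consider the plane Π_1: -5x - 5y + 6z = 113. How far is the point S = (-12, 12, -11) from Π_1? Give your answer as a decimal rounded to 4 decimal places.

n·S − d = (-5)·(-12) + (-5)·(12) + (6)·(-11) − 113 = -179; |n| = √86.
Distance = |-179| / √86 = 179/√86 ≈ 19.3021.

19.3021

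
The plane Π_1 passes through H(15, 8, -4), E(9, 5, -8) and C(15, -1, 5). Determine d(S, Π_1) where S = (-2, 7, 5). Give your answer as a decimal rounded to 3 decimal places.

15.182

HE = (-6, -3, -4), HC = (0, -9, 9); a normal to Π_1 is HE × HC = (-63, 54, 54).
Using H: Π_1 has equation -63x + 54y + 54z = -729.
n·S − d = (-63)·(-2) + (54)·(7) + (54)·(5) − (-729) = 1503; |n| = √9801.
Distance = |1503| / √9801 = 1503/√9801 ≈ 15.182.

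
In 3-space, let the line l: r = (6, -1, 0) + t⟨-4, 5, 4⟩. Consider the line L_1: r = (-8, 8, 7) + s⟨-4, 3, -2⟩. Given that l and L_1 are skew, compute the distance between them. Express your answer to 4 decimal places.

Common perpendicular direction n = (-4, 5, 4) × (-4, 3, -2) = (-22, -24, 8).
With w = (-8, 8, 7) − (6, -1, 0) = (-14, 9, 7), w · n = 148.
Distance = |w · n| / |n| = |148| / √1124 ≈ 4.4145.

4.4145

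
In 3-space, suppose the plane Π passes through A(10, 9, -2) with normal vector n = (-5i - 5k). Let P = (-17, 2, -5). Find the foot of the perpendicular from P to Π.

(-2, 2, 10)

Π: n·r = n·A gives -5x - 5z = -40.
Foot = P − λn with λ = (n·P − d)/|n|² = (110 − (-40))/50 = 3.
Foot = (-17, 2, -5) − 3·(-5, 0, -5) = (-2, 2, 10).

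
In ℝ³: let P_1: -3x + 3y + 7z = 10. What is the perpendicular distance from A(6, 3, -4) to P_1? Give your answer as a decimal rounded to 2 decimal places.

n·A − d = (-3)·(6) + (3)·(3) + (7)·(-4) − 10 = -47; |n| = √67.
Distance = |-47| / √67 = 47/√67 ≈ 5.74.

5.74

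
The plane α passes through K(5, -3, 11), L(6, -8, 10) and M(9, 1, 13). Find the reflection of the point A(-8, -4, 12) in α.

(-6, -2, 4)

KL = (1, -5, -1), KM = (4, 4, 2); a normal to α is KL × KM = (-6, -6, 24).
Using K: α has equation -6x - 6y + 24z = 252.
λ = (n·A − d)/|n|² = (360 − 252)/648 = 1/6.
Reflection = A − 2λn = (-8, -4, 12) − (1/3)·(-6, -6, 24) = (-6, -2, 4).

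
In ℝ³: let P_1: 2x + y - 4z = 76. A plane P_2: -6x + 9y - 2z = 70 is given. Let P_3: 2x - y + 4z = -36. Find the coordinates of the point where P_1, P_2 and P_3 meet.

Solving the 3×3 linear system 2x + y - 4z = 76, -6x + 9y - 2z = 70, 2x - y + 4z = -36 (e.g. by elimination or Cramer's rule, determinant = 136) gives (10, 12, -11).

(10, 12, -11)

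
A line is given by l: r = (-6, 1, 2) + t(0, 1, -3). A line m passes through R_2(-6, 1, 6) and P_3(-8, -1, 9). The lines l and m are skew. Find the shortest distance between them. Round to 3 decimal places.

A direction vector for m is P_3 − R_2 = (-2, -2, 3).
Common perpendicular direction n = (0, 1, -3) × (-2, -2, 3) = (-3, 6, 2).
With w = (-6, 1, 6) − (-6, 1, 2) = (0, 0, 4), w · n = 8.
Distance = |w · n| / |n| = |8| / √49 ≈ 1.143.

1.143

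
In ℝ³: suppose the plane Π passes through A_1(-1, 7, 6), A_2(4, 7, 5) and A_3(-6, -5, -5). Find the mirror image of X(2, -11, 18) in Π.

(-4, 19, -12)

A_1A_2 = (5, 0, -1), A_1A_3 = (-5, -12, -11); a normal to Π is A_1A_2 × A_1A_3 = (-12, 60, -60).
Using A_1: Π has equation -12x + 60y - 60z = 72.
λ = (n·X − d)/|n|² = (-1764 − 72)/7344 = -1/4.
Reflection = X − 2λn = (2, -11, 18) − (-1/2)·(-12, 60, -60) = (-4, 19, -12).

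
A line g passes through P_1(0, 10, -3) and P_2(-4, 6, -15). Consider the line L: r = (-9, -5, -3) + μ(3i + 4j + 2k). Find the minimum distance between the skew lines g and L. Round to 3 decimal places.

1.225

A direction vector for g is P_2 − P_1 = (-4, -4, -12).
Common perpendicular direction n = (-4, -4, -12) × (3, 4, 2) = (40, -28, -4).
With w = (-9, -5, -3) − (0, 10, -3) = (-9, -15, 0), w · n = 60.
Distance = |w · n| / |n| = |60| / √2400 ≈ 1.225.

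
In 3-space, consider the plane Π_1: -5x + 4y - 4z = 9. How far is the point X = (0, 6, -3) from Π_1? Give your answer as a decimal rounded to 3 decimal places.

n·X − d = (-5)·(0) + (4)·(6) + (-4)·(-3) − 9 = 27; |n| = √57.
Distance = |27| / √57 = 27/√57 ≈ 3.576.

3.576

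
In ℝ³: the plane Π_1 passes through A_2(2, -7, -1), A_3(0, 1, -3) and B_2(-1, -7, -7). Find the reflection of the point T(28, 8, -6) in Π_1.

(-20, 2, 18)

A_2A_3 = (-2, 8, -2), A_2B_2 = (-3, 0, -6); a normal to Π_1 is A_2A_3 × A_2B_2 = (-48, -6, 24).
Using A_2: Π_1 has equation -48x - 6y + 24z = -78.
λ = (n·T − d)/|n|² = (-1536 − (-78))/2916 = -1/2.
Reflection = T − 2λn = (28, 8, -6) − (-1)·(-48, -6, 24) = (-20, 2, 18).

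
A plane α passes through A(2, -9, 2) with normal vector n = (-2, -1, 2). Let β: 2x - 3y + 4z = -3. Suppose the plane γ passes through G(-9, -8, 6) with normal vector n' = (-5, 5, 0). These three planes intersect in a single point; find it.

(-4, -3, -1)

α: n·r = n·A gives -2x - y + 2z = 9.
γ: n'·r = n'·G gives -5x + 5y = 5.
Solving the 3×3 linear system -2x - y + 2z = 9, 2x - 3y + 4z = -3, -5x + 5y = 5 (e.g. by elimination or Cramer's rule, determinant = 50) gives (-4, -3, -1).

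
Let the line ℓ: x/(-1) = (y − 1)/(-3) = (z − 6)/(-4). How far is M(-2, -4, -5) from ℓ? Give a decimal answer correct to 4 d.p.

2.6239

ℓ has direction (-1, -3, -4) through (0, 1, 6).
Taking (0, 1, 6) on ℓ with direction v = (-1, -3, -4): w = M − (0, 1, 6) = (-2, -5, -11), and w × v = (-13, 3, 1).
Distance = |w × v| / |v| = √179 / √26 ≈ 2.6239.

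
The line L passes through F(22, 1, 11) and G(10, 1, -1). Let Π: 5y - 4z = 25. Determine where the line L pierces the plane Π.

A direction vector for L is G − F = (-12, 0, -12).
Substitute r = (22, 1, 11) + t(-12, 0, -12) into the plane: -39 + 48t = 25, so t = 4/3.
Intersection: (22, 1, 11) + (4/3)·(-12, 0, -12) = (6, 1, -5).

(6, 1, -5)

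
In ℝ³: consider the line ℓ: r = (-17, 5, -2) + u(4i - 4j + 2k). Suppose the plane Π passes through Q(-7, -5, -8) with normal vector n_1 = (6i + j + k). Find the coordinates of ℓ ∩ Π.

Π: n_1·r = n_1·Q gives 6x + y + z = -55.
Substitute r = (-17, 5, -2) + t(4, -4, 2) into the plane: -99 + 22t = -55, so t = 2.
Intersection: (-17, 5, -2) + 2·(4, -4, 2) = (-9, -3, 2).

(-9, -3, 2)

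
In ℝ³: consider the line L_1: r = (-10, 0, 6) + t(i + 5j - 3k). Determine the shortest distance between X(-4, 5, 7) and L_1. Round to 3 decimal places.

Taking (-10, 0, 6) on L_1 with direction v = (1, 5, -3): w = X − (-10, 0, 6) = (6, 5, 1), and w × v = (-20, 19, 25).
Distance = |w × v| / |v| = √1386 / √35 ≈ 6.293.

6.293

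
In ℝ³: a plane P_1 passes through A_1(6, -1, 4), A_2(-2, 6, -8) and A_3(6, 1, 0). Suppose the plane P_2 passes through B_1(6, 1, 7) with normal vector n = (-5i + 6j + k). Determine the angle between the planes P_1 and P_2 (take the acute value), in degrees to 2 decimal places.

48.45

A_1A_2 = (-8, 7, -12), A_1A_3 = (0, 2, -4); a normal to P_1 is A_1A_2 × A_1A_3 = (-4, -32, -16).
Using A_1: P_1 has equation -4x - 32y - 16z = -56.
P_2: n·r = n·B_1 gives -5x + 6y + z = -17.
cos θ = |n₁·n₂| / (|n₁||n₂|) = |-188| / (√1296 · √62).
θ = arccos(0.66322) ≈ 48.45°.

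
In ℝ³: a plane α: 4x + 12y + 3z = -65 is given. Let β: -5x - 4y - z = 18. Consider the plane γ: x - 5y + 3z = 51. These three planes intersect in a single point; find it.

Solving the 3×3 linear system 4x + 12y + 3z = -65, -5x - 4y - z = 18, x - 5y + 3z = 51 (e.g. by elimination or Cramer's rule, determinant = 187) gives (1, -7, 5).

(1, -7, 5)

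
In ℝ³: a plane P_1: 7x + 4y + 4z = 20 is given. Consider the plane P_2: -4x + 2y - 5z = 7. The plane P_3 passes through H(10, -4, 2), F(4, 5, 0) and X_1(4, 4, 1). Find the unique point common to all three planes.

HF = (-6, 9, -2), HX_1 = (-6, 8, -1); a normal to P_3 is HF × HX_1 = (7, 6, 6).
Using H: P_3 has equation 7x + 6y + 6z = 58.
Solving the 3×3 linear system 7x + 4y + 4z = 20, -4x + 2y - 5z = 7, 7x + 6y + 6z = 58 (e.g. by elimination or Cramer's rule, determinant = 98) gives (-8, 10, 9).

(-8, 10, 9)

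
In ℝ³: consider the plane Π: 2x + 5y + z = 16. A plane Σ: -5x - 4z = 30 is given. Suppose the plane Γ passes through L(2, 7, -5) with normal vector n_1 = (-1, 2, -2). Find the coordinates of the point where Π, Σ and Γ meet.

Γ: n_1·r = n_1·L gives -x + 2y - 2z = 22.
Solving the 3×3 linear system 2x + 5y + z = 16, -5x - 4z = 30, -x + 2y - 2z = 22 (e.g. by elimination or Cramer's rule, determinant = -24) gives (-2, 5, -5).

(-2, 5, -5)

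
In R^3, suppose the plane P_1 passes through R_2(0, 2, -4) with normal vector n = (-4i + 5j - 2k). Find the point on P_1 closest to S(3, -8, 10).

P_1: n·r = n·R_2 gives -4x + 5y - 2z = 18.
Foot = S − λn with λ = (n·S − d)/|n|² = (-72 − 18)/45 = -2.
Foot = (3, -8, 10) − (-2)·(-4, 5, -2) = (-5, 2, 6).

(-5, 2, 6)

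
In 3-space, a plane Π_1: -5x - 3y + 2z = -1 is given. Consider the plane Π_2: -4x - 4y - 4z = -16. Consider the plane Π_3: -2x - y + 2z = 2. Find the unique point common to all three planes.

(-3, 6, 1)

Solving the 3×3 linear system -5x - 3y + 2z = -1, -4x - 4y - 4z = -16, -2x - y + 2z = 2 (e.g. by elimination or Cramer's rule, determinant = 4) gives (-3, 6, 1).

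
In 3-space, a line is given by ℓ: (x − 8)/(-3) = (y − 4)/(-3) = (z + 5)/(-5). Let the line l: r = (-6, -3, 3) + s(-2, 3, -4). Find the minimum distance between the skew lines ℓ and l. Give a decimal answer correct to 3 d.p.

ℓ has direction (-3, -3, -5) through (8, 4, -5).
Common perpendicular direction n = (-3, -3, -5) × (-2, 3, -4) = (27, -2, -15).
With w = (-6, -3, 3) − (8, 4, -5) = (-14, -7, 8), w · n = -484.
Distance = |w · n| / |n| = |-484| / √958 ≈ 15.637.

15.637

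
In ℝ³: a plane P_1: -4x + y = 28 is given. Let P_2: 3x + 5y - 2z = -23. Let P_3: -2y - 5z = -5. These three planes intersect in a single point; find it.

(-7, 0, 1)

Solving the 3×3 linear system -4x + y = 28, 3x + 5y - 2z = -23, -2y - 5z = -5 (e.g. by elimination or Cramer's rule, determinant = 131) gives (-7, 0, 1).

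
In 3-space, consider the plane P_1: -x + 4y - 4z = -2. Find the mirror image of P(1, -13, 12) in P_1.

λ = (n·P − d)/|n|² = (-101 − (-2))/33 = -3.
Reflection = P − 2λn = (1, -13, 12) − (-6)·(-1, 4, -4) = (-5, 11, -12).

(-5, 11, -12)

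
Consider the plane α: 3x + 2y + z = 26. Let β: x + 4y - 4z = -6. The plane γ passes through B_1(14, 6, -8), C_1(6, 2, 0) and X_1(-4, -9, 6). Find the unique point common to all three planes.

(2, 6, 8)

B_1C_1 = (-8, -4, 8), B_1X_1 = (-18, -15, 14); a normal to γ is B_1C_1 × B_1X_1 = (64, -32, 48).
Using B_1: γ has equation 64x - 32y + 48z = 320.
Solving the 3×3 linear system 3x + 2y + z = 26, x + 4y - 4z = -6, 64x - 32y + 48z = 320 (e.g. by elimination or Cramer's rule, determinant = -704) gives (2, 6, 8).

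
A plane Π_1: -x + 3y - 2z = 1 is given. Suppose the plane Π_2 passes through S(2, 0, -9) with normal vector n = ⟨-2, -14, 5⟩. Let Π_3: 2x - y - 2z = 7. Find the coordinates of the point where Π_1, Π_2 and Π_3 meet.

Π_2: n·r = n·S gives -2x - 14y + 5z = -49.
Solving the 3×3 linear system -x + 3y - 2z = 1, -2x - 14y + 5z = -49, 2x - y - 2z = 7 (e.g. by elimination or Cramer's rule, determinant = -75) gives (6, 3, 1).

(6, 3, 1)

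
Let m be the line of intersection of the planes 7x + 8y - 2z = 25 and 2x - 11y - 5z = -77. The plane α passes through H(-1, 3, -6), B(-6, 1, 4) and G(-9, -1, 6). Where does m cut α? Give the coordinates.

Direction of m: (7, 8, -2) × (2, -11, -5) = (-62, 31, -93).
A point on m: solving the two plane equations with x = -9 gives (-9, 9, -8).
HB = (-5, -2, 10), HG = (-8, -4, 12); a normal to α is HB × HG = (16, -20, 4).
Using H: α has equation 16x - 20y + 4z = -100.
Substitute r = (-9, 9, -8) + t(-62, 31, -93) into the plane: -356 + (-1984)t = -100, so t = -4/31.
Intersection: (-9, 9, -8) + (-4/31)·(-62, 31, -93) = (-1, 5, 4).

(-1, 5, 4)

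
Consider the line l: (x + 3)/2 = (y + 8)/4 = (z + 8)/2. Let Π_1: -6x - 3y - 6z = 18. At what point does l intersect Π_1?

(1, 0, -4)

l has direction (2, 4, 2) through (-3, -8, -8).
Substitute r = (-3, -8, -8) + t(2, 4, 2) into the plane: 90 + (-36)t = 18, so t = 2.
Intersection: (-3, -8, -8) + 2·(2, 4, 2) = (1, 0, -4).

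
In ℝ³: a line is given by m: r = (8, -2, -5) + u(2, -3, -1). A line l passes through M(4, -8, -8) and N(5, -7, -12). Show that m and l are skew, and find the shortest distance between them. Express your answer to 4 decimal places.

6.9924

A direction vector for l is N − M = (1, 1, -4).
Common perpendicular direction n = (2, -3, -1) × (1, 1, -4) = (13, 7, 5).
With w = (4, -8, -8) − (8, -2, -5) = (-4, -6, -3), w · n = -109.
Since n ≠ 0 the lines are not parallel, and w · n = -109 ≠ 0 so they do not intersect; hence they are skew.
Distance = |w · n| / |n| = |-109| / √243 ≈ 6.9924.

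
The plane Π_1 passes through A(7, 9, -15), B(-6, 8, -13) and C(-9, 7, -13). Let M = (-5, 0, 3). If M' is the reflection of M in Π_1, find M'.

AB = (-13, -1, 2), AC = (-16, -2, 2); a normal to Π_1 is AB × AC = (2, -6, 10).
Using A: Π_1 has equation 2x - 6y + 10z = -190.
λ = (n·M − d)/|n|² = (20 − (-190))/140 = 3/2.
Reflection = M − 2λn = (-5, 0, 3) − 3·(2, -6, 10) = (-11, 18, -27).

(-11, 18, -27)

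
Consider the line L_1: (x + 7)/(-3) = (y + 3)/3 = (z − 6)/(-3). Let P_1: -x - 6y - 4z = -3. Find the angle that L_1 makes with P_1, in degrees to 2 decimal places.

4.55

L_1 has direction (-3, 3, -3) through (-7, -3, 6).
sin θ = |n·v| / (|n||v|) = |-3| / (√53 · √27) = 0.07931.
θ ≈ 4.55°.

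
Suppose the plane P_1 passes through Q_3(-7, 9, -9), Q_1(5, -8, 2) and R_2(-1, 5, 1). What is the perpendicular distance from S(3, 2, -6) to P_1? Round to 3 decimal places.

Q_3Q_1 = (12, -17, 11), Q_3R_2 = (6, -4, 10); a normal to P_1 is Q_3Q_1 × Q_3R_2 = (-126, -54, 54).
Using Q_3: P_1 has equation -126x - 54y + 54z = -90.
n·S − d = (-126)·(3) + (-54)·(2) + (54)·(-6) − (-90) = -720; |n| = √21708.
Distance = |-720| / √21708 = 720/√21708 ≈ 4.887.

4.887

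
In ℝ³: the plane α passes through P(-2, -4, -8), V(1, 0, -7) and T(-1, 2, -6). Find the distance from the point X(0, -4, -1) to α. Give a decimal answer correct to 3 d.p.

PV = (3, 4, 1), PT = (1, 6, 2); a normal to α is PV × PT = (2, -5, 14).
Using P: α has equation 2x - 5y + 14z = -96.
n·X − d = (2)·(0) + (-5)·(-4) + (14)·(-1) − (-96) = 102; |n| = √225.
Distance = |102| / √225 = 102/√225 ≈ 6.800.

6.800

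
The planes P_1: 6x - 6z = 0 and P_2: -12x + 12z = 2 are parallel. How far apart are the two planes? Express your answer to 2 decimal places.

0.12

Rescale P_2 by 1/(-2): 6x - 6z = -1. Then distance = |0 − (-1)| / √72 ≈ 0.12.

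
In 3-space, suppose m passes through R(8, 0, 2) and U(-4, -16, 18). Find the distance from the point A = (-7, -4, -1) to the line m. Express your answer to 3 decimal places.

13.836

A direction vector for m is U − R = (-12, -16, 16).
Taking (8, 0, 2) on m with direction v = (-12, -16, 16): w = A − (8, 0, 2) = (-15, -4, -3), and w × v = (-112, 276, 192).
Distance = |w × v| / |v| = √125584 / √656 ≈ 13.836.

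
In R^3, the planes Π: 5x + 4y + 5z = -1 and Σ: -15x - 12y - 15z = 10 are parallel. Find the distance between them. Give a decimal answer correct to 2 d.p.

0.29

Rescale Σ by 1/(-3): 5x + 4y + 5z = -10/3. Then distance = |-1 − (-10/3)| / √66 ≈ 0.29.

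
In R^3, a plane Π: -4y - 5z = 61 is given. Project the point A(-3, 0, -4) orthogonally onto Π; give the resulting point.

(-3, -4, -9)

Foot = A − λn with λ = (n·A − d)/|n|² = (20 − 61)/41 = -1.
Foot = (-3, 0, -4) − (-1)·(0, -4, -5) = (-3, -4, -9).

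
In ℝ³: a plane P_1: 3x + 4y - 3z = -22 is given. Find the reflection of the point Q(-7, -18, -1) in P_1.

λ = (n·Q − d)/|n|² = (-90 − (-22))/34 = -2.
Reflection = Q − 2λn = (-7, -18, -1) − (-4)·(3, 4, -3) = (5, -2, -13).

(5, -2, -13)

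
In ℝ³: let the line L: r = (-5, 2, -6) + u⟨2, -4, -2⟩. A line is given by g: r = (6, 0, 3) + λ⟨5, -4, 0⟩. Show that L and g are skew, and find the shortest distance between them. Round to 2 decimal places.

Common perpendicular direction n = (2, -4, -2) × (5, -4, 0) = (-8, -10, 12).
With w = (6, 0, 3) − (-5, 2, -6) = (11, -2, 9), w · n = 40.
Since n ≠ 0 the lines are not parallel, and w · n = 40 ≠ 0 so they do not intersect; hence they are skew.
Distance = |w · n| / |n| = |40| / √308 ≈ 2.28.

2.28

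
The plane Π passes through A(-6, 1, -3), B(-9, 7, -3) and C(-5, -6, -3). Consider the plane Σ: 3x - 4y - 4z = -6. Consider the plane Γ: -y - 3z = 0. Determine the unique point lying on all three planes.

(6, 9, -3)

AB = (-3, 6, 0), AC = (1, -7, 0); a normal to Π is AB × AC = (0, 0, 15).
Using A: Π has equation 15z = -45.
Solving the 3×3 linear system 15z = -45, 3x - 4y - 4z = -6, -y - 3z = 0 (e.g. by elimination or Cramer's rule, determinant = -45) gives (6, 9, -3).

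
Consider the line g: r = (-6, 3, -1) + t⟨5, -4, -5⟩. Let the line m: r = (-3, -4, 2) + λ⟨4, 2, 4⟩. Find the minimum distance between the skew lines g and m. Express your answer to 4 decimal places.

Common perpendicular direction n = (5, -4, -5) × (4, 2, 4) = (-6, -40, 26).
With w = (-3, -4, 2) − (-6, 3, -1) = (3, -7, 3), w · n = 340.
Distance = |w · n| / |n| = |340| / √2312 ≈ 7.0711.

7.0711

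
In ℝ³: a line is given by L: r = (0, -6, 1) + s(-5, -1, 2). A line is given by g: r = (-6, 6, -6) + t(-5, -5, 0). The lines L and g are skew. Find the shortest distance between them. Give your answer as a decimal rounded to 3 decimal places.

Common perpendicular direction n = (-5, -1, 2) × (-5, -5, 0) = (10, -10, 20).
With w = (-6, 6, -6) − (0, -6, 1) = (-6, 12, -7), w · n = -320.
Distance = |w · n| / |n| = |-320| / √600 ≈ 13.064.

13.064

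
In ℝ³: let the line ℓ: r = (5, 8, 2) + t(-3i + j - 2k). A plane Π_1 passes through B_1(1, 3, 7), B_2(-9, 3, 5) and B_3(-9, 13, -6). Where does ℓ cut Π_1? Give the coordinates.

B_1B_2 = (-10, 0, -2), B_1B_3 = (-10, 10, -13); a normal to Π_1 is B_1B_2 × B_1B_3 = (20, -110, -100).
Using B_1: Π_1 has equation 20x - 110y - 100z = -1010.
Substitute r = (5, 8, 2) + t(-3, 1, -2) into the plane: -980 + 30t = -1010, so t = -1.
Intersection: (5, 8, 2) + (-1)·(-3, 1, -2) = (8, 7, 4).

(8, 7, 4)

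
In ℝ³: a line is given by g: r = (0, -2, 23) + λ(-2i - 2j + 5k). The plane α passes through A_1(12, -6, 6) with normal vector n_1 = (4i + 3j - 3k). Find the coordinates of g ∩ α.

α: n_1·r = n_1·A_1 gives 4x + 3y - 3z = 12.
Substitute r = (0, -2, 23) + t(-2, -2, 5) into the plane: -75 + (-29)t = 12, so t = -3.
Intersection: (0, -2, 23) + (-3)·(-2, -2, 5) = (6, 4, 8).

(6, 4, 8)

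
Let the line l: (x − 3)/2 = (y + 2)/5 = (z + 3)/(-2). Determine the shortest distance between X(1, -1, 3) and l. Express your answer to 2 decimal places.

6.11

l has direction (2, 5, -2) through (3, -2, -3).
Taking (3, -2, -3) on l with direction v = (2, 5, -2): w = X − (3, -2, -3) = (-2, 1, 6), and w × v = (-32, 8, -12).
Distance = |w × v| / |v| = √1232 / √33 ≈ 6.11.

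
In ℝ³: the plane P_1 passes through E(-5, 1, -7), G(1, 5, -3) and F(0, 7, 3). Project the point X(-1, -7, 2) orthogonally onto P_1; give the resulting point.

EG = (6, 4, 4), EF = (5, 6, 10); a normal to P_1 is EG × EF = (16, -40, 16).
Using E: P_1 has equation 16x - 40y + 16z = -232.
Foot = X − λn with λ = (n·X − d)/|n|² = (296 − (-232))/2112 = 1/4.
Foot = (-1, -7, 2) − (1/4)·(16, -40, 16) = (-5, 3, -2).

(-5, 3, -2)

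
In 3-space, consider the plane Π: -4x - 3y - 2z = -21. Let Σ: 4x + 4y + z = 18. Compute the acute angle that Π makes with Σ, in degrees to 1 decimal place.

cos θ = |n₁·n₂| / (|n₁||n₂|) = |-30| / (√29 · √33).
θ = arccos(0.96976) ≈ 14.1°.

14.1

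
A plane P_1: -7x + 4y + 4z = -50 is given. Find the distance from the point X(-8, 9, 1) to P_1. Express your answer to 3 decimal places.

16.222

n·X − d = (-7)·(-8) + (4)·(9) + (4)·(1) − (-50) = 146; |n| = √81.
Distance = |146| / √81 = 146/√81 ≈ 16.222.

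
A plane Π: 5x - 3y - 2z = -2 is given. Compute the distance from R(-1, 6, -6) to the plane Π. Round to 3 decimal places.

1.460

n·R − d = (5)·(-1) + (-3)·(6) + (-2)·(-6) − (-2) = -9; |n| = √38.
Distance = |-9| / √38 = 9/√38 ≈ 1.460.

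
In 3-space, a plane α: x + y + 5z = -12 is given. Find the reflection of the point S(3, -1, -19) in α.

(9, 5, 11)

λ = (n·S − d)/|n|² = (-93 − (-12))/27 = -3.
Reflection = S − 2λn = (3, -1, -19) − (-6)·(1, 1, 5) = (9, 5, 11).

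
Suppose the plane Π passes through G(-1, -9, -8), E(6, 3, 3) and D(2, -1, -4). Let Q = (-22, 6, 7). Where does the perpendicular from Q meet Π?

(2, 3, -5)

GE = (7, 12, 11), GD = (3, 8, 4); a normal to Π is GE × GD = (-40, 5, 20).
Using G: Π has equation -40x + 5y + 20z = -165.
Foot = Q − λn with λ = (n·Q − d)/|n|² = (1050 − (-165))/2025 = 3/5.
Foot = (-22, 6, 7) − (3/5)·(-40, 5, 20) = (2, 3, -5).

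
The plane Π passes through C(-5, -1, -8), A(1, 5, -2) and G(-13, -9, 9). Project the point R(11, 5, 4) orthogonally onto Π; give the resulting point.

CA = (6, 6, 6), CG = (-8, -8, 17); a normal to Π is CA × CG = (150, -150, 0).
Using C: Π has equation 150x - 150y = -600.
Foot = R − λn with λ = (n·R − d)/|n|² = (900 − (-600))/45000 = 1/30.
Foot = (11, 5, 4) − (1/30)·(150, -150, 0) = (6, 10, 4).

(6, 10, 4)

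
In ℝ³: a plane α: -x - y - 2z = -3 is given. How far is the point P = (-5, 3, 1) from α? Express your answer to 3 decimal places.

n·P − d = (-1)·(-5) + (-1)·(3) + (-2)·(1) − (-3) = 3; |n| = √6.
Distance = |3| / √6 = 3/√6 ≈ 1.225.

1.225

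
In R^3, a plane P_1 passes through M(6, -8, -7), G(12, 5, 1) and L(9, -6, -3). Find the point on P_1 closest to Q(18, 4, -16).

(6, 4, -7)

MG = (6, 13, 8), ML = (3, 2, 4); a normal to P_1 is MG × ML = (36, 0, -27).
Using M: P_1 has equation 36x - 27z = 405.
Foot = Q − λn with λ = (n·Q − d)/|n|² = (1080 − 405)/2025 = 1/3.
Foot = (18, 4, -16) − (1/3)·(36, 0, -27) = (6, 4, -7).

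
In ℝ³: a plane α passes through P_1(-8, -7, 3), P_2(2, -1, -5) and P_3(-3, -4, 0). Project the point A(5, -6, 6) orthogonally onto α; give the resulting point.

P_1P_2 = (10, 6, -8), P_1P_3 = (5, 3, -3); a normal to α is P_1P_2 × P_1P_3 = (6, -10, 0).
Using P_1: α has equation 6x - 10y = 22.
Foot = A − λn with λ = (n·A − d)/|n|² = (90 − 22)/136 = 1/2.
Foot = (5, -6, 6) − (1/2)·(6, -10, 0) = (2, -1, 6).

(2, -1, 6)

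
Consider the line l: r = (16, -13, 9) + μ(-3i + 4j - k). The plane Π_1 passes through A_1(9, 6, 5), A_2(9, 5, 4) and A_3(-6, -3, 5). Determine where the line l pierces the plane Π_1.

(4, 3, 5)

A_1A_2 = (0, -1, -1), A_1A_3 = (-15, -9, 0); a normal to Π_1 is A_1A_2 × A_1A_3 = (-9, 15, -15).
Using A_1: Π_1 has equation -9x + 15y - 15z = -66.
Substitute r = (16, -13, 9) + t(-3, 4, -1) into the plane: -474 + 102t = -66, so t = 4.
Intersection: (16, -13, 9) + 4·(-3, 4, -1) = (4, 3, 5).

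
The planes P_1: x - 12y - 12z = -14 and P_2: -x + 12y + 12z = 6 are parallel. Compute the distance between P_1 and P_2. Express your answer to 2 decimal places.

0.47

Rescale P_2 by 1/(-1): x - 12y - 12z = -6. Then distance = |-14 − (-6)| / √289 ≈ 0.47.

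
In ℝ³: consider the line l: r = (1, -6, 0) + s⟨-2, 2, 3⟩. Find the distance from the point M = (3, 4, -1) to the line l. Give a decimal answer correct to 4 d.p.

Taking (1, -6, 0) on l with direction v = (-2, 2, 3): w = M − (1, -6, 0) = (2, 10, -1), and w × v = (32, -4, 24).
Distance = |w × v| / |v| = √1616 / √17 ≈ 9.7498.

9.7498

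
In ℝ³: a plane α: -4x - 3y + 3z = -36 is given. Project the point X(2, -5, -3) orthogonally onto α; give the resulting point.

(6, -2, -6)

Foot = X − λn with λ = (n·X − d)/|n|² = (-2 − (-36))/34 = 1.
Foot = (2, -5, -3) − 1·(-4, -3, 3) = (6, -2, -6).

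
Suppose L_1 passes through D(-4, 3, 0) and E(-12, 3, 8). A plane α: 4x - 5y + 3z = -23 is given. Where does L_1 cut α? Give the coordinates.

(4, 3, -8)

A direction vector for L_1 is E − D = (-8, 0, 8).
Substitute r = (-4, 3, 0) + t(-8, 0, 8) into the plane: -31 + (-8)t = -23, so t = -1.
Intersection: (-4, 3, 0) + (-1)·(-8, 0, 8) = (4, 3, -8).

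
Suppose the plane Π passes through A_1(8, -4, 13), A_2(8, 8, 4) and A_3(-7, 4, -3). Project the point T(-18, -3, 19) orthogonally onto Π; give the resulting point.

A_1A_2 = (0, 12, -9), A_1A_3 = (-15, 8, -16); a normal to Π is A_1A_2 × A_1A_3 = (-120, 135, 180).
Using A_1: Π has equation -120x + 135y + 180z = 840.
Foot = T − λn with λ = (n·T − d)/|n|² = (5175 − 840)/65025 = 1/15.
Foot = (-18, -3, 19) − (1/15)·(-120, 135, 180) = (-10, -12, 7).

(-10, -12, 7)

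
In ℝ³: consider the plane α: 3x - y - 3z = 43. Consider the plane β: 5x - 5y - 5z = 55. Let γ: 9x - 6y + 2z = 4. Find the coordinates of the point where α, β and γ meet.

Solving the 3×3 linear system 3x - y - 3z = 43, 5x - 5y - 5z = 55, 9x - 6y + 2z = 4 (e.g. by elimination or Cramer's rule, determinant = -110) gives (6, 5, -10).

(6, 5, -10)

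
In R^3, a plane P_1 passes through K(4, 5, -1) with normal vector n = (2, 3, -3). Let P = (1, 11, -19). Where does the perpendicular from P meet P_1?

(-5, 2, -10)

P_1: n·r = n·K gives 2x + 3y - 3z = 26.
Foot = P − λn with λ = (n·P − d)/|n|² = (92 − 26)/22 = 3.
Foot = (1, 11, -19) − 3·(2, 3, -3) = (-5, 2, -10).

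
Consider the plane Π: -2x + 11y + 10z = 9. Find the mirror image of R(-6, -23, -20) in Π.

λ = (n·R − d)/|n|² = (-441 − 9)/225 = -2.
Reflection = R − 2λn = (-6, -23, -20) − (-4)·(-2, 11, 10) = (-14, 21, 20).

(-14, 21, 20)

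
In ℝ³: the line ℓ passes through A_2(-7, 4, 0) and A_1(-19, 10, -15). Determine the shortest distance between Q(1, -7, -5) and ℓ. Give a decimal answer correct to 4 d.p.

13.8315

A direction vector for ℓ is A_1 − A_2 = (-12, 6, -15).
Taking (-7, 4, 0) on ℓ with direction v = (-12, 6, -15): w = Q − (-7, 4, 0) = (8, -11, -5), and w × v = (195, 180, -84).
Distance = |w × v| / |v| = √77481 / √405 ≈ 13.8315.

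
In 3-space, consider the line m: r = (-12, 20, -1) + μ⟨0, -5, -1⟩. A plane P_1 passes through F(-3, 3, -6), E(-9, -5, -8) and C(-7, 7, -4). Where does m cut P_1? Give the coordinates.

FE = (-6, -8, -2), FC = (-4, 4, 2); a normal to P_1 is FE × FC = (-8, 20, -56).
Using F: P_1 has equation -8x + 20y - 56z = 420.
Substitute r = (-12, 20, -1) + t(0, -5, -1) into the plane: 552 + (-44)t = 420, so t = 3.
Intersection: (-12, 20, -1) + 3·(0, -5, -1) = (-12, 5, -4).

(-12, 5, -4)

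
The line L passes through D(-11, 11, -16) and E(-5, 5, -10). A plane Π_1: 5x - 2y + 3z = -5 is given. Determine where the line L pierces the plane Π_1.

(1, -1, -4)

A direction vector for L is E − D = (6, -6, 6).
Substitute r = (-11, 11, -16) + t(6, -6, 6) into the plane: -125 + 60t = -5, so t = 2.
Intersection: (-11, 11, -16) + 2·(6, -6, 6) = (1, -1, -4).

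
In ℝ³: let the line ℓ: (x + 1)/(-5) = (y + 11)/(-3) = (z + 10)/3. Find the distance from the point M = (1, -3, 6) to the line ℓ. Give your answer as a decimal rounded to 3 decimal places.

ℓ has direction (-5, -3, 3) through (-1, -11, -10).
Taking (-1, -11, -10) on ℓ with direction v = (-5, -3, 3): w = M − (-1, -11, -10) = (2, 8, 16), and w × v = (72, -86, 34).
Distance = |w × v| / |v| = √13736 / √43 ≈ 17.873.

17.873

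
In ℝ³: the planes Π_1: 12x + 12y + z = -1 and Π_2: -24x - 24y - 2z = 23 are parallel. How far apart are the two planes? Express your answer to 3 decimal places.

0.618

Rescale Π_2 by 1/(-2): 12x + 12y + z = -23/2. Then distance = |-1 − (-23/2)| / √289 ≈ 0.618.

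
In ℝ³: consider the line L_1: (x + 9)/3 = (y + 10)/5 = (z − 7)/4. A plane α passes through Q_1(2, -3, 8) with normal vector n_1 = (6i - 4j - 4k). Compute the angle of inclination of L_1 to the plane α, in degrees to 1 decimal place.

L_1 has direction (3, 5, 4) through (-9, -10, 7).
α: n_1·r = n_1·Q_1 gives 6x - 4y - 4z = -8.
sin θ = |n·v| / (|n||v|) = |-18| / (√68 · √50) = 0.30870.
θ ≈ 18.0°.

18.0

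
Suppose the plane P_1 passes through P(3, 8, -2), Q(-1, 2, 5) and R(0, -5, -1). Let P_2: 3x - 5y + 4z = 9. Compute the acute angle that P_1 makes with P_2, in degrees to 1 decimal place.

43.7

PQ = (-4, -6, 7), PR = (-3, -13, 1); a normal to P_1 is PQ × PR = (85, -17, 34).
Using P: P_1 has equation 85x - 17y + 34z = 51.
cos θ = |n₁·n₂| / (|n₁||n₂|) = |476| / (√8670 · √50).
θ = arccos(0.72296) ≈ 43.7°.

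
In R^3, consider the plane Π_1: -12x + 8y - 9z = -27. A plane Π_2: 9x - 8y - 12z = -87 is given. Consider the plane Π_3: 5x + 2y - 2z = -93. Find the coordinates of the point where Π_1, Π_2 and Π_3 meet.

Solving the 3×3 linear system -12x + 8y - 9z = -27, 9x - 8y - 12z = -87, 5x + 2y - 2z = -93 (e.g. by elimination or Cramer's rule, determinant = -1338) gives (-11, -12, 7).

(-11, -12, 7)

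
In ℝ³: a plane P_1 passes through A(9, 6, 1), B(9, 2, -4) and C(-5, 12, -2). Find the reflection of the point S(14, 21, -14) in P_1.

AB = (0, -4, -5), AC = (-14, 6, -3); a normal to P_1 is AB × AC = (42, 70, -56).
Using A: P_1 has equation 42x + 70y - 56z = 742.
λ = (n·S − d)/|n|² = (2842 − 742)/9800 = 3/14.
Reflection = S − 2λn = (14, 21, -14) − (3/7)·(42, 70, -56) = (-4, -9, 10).

(-4, -9, 10)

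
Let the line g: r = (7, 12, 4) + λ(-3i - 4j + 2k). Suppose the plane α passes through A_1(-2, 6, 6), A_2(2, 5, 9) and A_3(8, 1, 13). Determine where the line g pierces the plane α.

(1, 4, 8)

A_1A_2 = (4, -1, 3), A_1A_3 = (10, -5, 7); a normal to α is A_1A_2 × A_1A_3 = (8, 2, -10).
Using A_1: α has equation 8x + 2y - 10z = -64.
Substitute r = (7, 12, 4) + t(-3, -4, 2) into the plane: 40 + (-52)t = -64, so t = 2.
Intersection: (7, 12, 4) + 2·(-3, -4, 2) = (1, 4, 8).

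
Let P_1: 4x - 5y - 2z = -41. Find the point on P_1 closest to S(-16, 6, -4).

(-12, 1, -6)

Foot = S − λn with λ = (n·S − d)/|n|² = (-86 − (-41))/45 = -1.
Foot = (-16, 6, -4) − (-1)·(4, -5, -2) = (-12, 1, -6).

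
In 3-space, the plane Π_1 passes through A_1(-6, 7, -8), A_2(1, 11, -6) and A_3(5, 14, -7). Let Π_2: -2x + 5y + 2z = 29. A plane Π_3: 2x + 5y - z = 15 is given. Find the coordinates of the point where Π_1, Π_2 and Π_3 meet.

A_1A_2 = (7, 4, 2), A_1A_3 = (11, 7, 1); a normal to Π_1 is A_1A_2 × A_1A_3 = (-10, 15, 5).
Using A_1: Π_1 has equation -10x + 15y + 5z = 125.
Solving the 3×3 linear system -10x + 15y + 5z = 125, -2x + 5y + 2z = 29, 2x + 5y - z = 15 (e.g. by elimination or Cramer's rule, determinant = 80) gives (-8, 5, -6).

(-8, 5, -6)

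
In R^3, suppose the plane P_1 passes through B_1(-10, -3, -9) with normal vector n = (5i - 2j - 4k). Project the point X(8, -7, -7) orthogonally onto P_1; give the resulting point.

(-2, -3, 1)

P_1: n·r = n·B_1 gives 5x - 2y - 4z = -8.
Foot = X − λn with λ = (n·X − d)/|n|² = (82 − (-8))/45 = 2.
Foot = (8, -7, -7) − 2·(5, -2, -4) = (-2, -3, 1).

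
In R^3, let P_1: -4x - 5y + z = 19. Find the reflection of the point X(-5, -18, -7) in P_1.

(11, 2, -11)

λ = (n·X − d)/|n|² = (103 − 19)/42 = 2.
Reflection = X − 2λn = (-5, -18, -7) − 4·(-4, -5, 1) = (11, 2, -11).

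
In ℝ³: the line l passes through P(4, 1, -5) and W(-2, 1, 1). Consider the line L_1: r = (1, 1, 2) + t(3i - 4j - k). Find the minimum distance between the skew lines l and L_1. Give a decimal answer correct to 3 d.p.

2.667

A direction vector for l is W − P = (-6, 0, 6).
Common perpendicular direction n = (-6, 0, 6) × (3, -4, -1) = (24, 12, 24).
With w = (1, 1, 2) − (4, 1, -5) = (-3, 0, 7), w · n = 96.
Distance = |w · n| / |n| = |96| / √1296 ≈ 2.667.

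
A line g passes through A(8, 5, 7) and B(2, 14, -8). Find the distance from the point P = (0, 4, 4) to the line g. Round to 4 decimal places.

A direction vector for g is B − A = (-6, 9, -15).
Taking (8, 5, 7) on g with direction v = (-6, 9, -15): w = P − (8, 5, 7) = (-8, -1, -3), and w × v = (42, -102, -78).
Distance = |w × v| / |v| = √18252 / √342 ≈ 7.3054.

7.3054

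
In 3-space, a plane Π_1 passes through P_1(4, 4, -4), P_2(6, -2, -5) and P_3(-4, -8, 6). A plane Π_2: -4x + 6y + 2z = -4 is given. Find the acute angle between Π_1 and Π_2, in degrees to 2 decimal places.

P_1P_2 = (2, -6, -1), P_1P_3 = (-8, -12, 10); a normal to Π_1 is P_1P_2 × P_1P_3 = (-72, -12, -72).
Using P_1: Π_1 has equation -72x - 12y - 72z = -48.
cos θ = |n₁·n₂| / (|n₁||n₂|) = |72| / (√10512 · √56).
θ = arccos(0.09384) ≈ 84.62°.

84.62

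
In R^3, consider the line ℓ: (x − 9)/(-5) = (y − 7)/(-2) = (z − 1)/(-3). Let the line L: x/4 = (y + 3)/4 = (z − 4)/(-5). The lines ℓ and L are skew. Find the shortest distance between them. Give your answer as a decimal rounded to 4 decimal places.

ℓ has direction (-5, -2, -3) through (9, 7, 1).
L has direction (4, 4, -5) through (0, -3, 4).
Common perpendicular direction n = (-5, -2, -3) × (4, 4, -5) = (22, -37, -12).
With w = (0, -3, 4) − (9, 7, 1) = (-9, -10, 3), w · n = 136.
Distance = |w · n| / |n| = |136| / √1997 ≈ 3.0433.

3.0433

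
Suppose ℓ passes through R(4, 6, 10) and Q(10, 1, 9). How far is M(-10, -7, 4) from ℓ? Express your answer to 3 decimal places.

A direction vector for ℓ is Q − R = (6, -5, -1).
Taking (4, 6, 10) on ℓ with direction v = (6, -5, -1): w = M − (4, 6, 10) = (-14, -13, -6), and w × v = (-17, -50, 148).
Distance = |w × v| / |v| = √24693 / √62 ≈ 19.957.

19.957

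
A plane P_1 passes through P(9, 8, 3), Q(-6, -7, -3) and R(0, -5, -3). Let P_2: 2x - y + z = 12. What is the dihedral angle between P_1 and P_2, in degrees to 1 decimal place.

PQ = (-15, -15, -6), PR = (-9, -13, -6); a normal to P_1 is PQ × PR = (12, -36, 60).
Using P: P_1 has equation 12x - 36y + 60z = 0.
cos θ = |n₁·n₂| / (|n₁||n₂|) = |120| / (√5040 · √6).
θ = arccos(0.69007) ≈ 46.4°.

46.4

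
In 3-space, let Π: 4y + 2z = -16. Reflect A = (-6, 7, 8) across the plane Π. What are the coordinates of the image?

λ = (n·A − d)/|n|² = (44 − (-16))/20 = 3.
Reflection = A − 2λn = (-6, 7, 8) − 6·(0, 4, 2) = (-6, -17, -4).

(-6, -17, -4)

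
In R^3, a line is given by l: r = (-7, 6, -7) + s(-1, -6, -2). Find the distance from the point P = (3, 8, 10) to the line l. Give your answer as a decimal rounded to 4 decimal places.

17.7908

Taking (-7, 6, -7) on l with direction v = (-1, -6, -2): w = P − (-7, 6, -7) = (10, 2, 17), and w × v = (98, 3, -58).
Distance = |w × v| / |v| = √12977 / √41 ≈ 17.7908.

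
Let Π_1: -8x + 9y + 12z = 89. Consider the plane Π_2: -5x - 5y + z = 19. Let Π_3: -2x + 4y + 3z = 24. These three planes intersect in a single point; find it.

(-4, 1, 4)

Solving the 3×3 linear system -8x + 9y + 12z = 89, -5x - 5y + z = 19, -2x + 4y + 3z = 24 (e.g. by elimination or Cramer's rule, determinant = -91) gives (-4, 1, 4).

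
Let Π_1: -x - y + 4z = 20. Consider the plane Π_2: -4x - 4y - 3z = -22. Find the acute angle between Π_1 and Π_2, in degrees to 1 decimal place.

81.5

cos θ = |n₁·n₂| / (|n₁||n₂|) = |-4| / (√18 · √41).
θ = arccos(0.14724) ≈ 81.5°.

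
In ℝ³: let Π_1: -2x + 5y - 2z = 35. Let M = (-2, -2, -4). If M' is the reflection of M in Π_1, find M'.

λ = (n·M − d)/|n|² = (2 − 35)/33 = -1.
Reflection = M − 2λn = (-2, -2, -4) − (-2)·(-2, 5, -2) = (-6, 8, -8).

(-6, 8, -8)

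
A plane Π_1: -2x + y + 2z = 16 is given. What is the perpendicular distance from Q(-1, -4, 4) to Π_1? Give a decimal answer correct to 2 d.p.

3.33

n·Q − d = (-2)·(-1) + (1)·(-4) + (2)·(4) − 16 = -10; |n| = √9.
Distance = |-10| / √9 = 10/√9 ≈ 3.33.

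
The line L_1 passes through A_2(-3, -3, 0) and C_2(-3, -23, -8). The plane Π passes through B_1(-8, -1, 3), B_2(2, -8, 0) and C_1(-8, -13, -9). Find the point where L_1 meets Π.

A direction vector for L_1 is C_2 − A_2 = (0, -20, -8).
B_1B_2 = (10, -7, -3), B_1C_1 = (0, -12, -12); a normal to Π is B_1B_2 × B_1C_1 = (48, 120, -120).
Using B_1: Π has equation 48x + 120y - 120z = -864.
Substitute r = (-3, -3, 0) + t(0, -20, -8) into the plane: -504 + (-1440)t = -864, so t = 1/4.
Intersection: (-3, -3, 0) + (1/4)·(0, -20, -8) = (-3, -8, -2).

(-3, -8, -2)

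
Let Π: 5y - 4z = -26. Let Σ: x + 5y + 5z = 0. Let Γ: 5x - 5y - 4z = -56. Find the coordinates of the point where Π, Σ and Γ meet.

(-10, -2, 4)

Solving the 3×3 linear system 5y - 4z = -26, x + 5y + 5z = 0, 5x - 5y - 4z = -56 (e.g. by elimination or Cramer's rule, determinant = 265) gives (-10, -2, 4).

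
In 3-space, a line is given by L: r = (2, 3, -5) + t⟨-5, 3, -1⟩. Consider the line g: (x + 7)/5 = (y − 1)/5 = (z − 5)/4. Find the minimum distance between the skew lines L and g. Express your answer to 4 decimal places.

g has direction (5, 5, 4) through (-7, 1, 5).
Common perpendicular direction n = (-5, 3, -1) × (5, 5, 4) = (17, 15, -40).
With w = (-7, 1, 5) − (2, 3, -5) = (-9, -2, 10), w · n = -583.
Distance = |w · n| / |n| = |-583| / √2114 ≈ 12.6799.

12.6799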